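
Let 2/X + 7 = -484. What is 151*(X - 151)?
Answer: -11195593/491 ≈ -22802.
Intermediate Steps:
X = -2/491 (X = 2/(-7 - 484) = 2/(-491) = 2*(-1/491) = -2/491 ≈ -0.0040733)
151*(X - 151) = 151*(-2/491 - 151) = 151*(-74143/491) = -11195593/491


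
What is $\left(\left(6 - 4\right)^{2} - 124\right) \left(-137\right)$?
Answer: $16440$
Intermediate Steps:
$\left(\left(6 - 4\right)^{2} - 124\right) \left(-137\right) = \left(2^{2} - 124\right) \left(-137\right) = \left(4 - 124\right) \left(-137\right) = \left(-120\right) \left(-137\right) = 16440$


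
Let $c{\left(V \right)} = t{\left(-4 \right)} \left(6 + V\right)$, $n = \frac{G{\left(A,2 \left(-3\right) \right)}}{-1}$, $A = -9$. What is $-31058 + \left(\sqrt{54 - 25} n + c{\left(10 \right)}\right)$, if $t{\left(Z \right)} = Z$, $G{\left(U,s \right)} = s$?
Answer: $-31122 + 6 \sqrt{29} \approx -31090.0$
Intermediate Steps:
$n = 6$ ($n = \frac{2 \left(-3\right)}{-1} = \left(-6\right) \left(-1\right) = 6$)
$c{\left(V \right)} = -24 - 4 V$ ($c{\left(V \right)} = - 4 \left(6 + V\right) = -24 - 4 V$)
$-31058 + \left(\sqrt{54 - 25} n + c{\left(10 \right)}\right) = -31058 + \left(\sqrt{54 - 25} \cdot 6 - 64\right) = -31058 + \left(\sqrt{29} \cdot 6 - 64\right) = -31058 - \left(64 - 6 \sqrt{29}\right) = -31122 + 6 \sqrt{29}$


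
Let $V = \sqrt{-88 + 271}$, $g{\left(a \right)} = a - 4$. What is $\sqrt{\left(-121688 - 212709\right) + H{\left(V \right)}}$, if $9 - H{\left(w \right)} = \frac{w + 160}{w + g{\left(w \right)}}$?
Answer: $\frac{\sqrt{2674784 - 1337554 \sqrt{183}}}{2 \sqrt{-2 + \sqrt{183}}} \approx 578.27 i$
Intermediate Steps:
$g{\left(a \right)} = -4 + a$
$V = \sqrt{183} \approx 13.528$
$H{\left(w \right)} = 9 - \frac{160 + w}{-4 + 2 w}$ ($H{\left(w \right)} = 9 - \frac{w + 160}{w + \left(-4 + w\right)} = 9 - \frac{160 + w}{-4 + 2 w}$)
$\sqrt{\left(-121688 - 212709\right) + H{\left(V \right)}} = \sqrt{\left(-121688 - 212709\right) + \frac{-196 + 17 \sqrt{183}}{2 \left(-2 + \sqrt{183}\right)}} = \sqrt{-334397 + \frac{-196 + 17 \sqrt{183}}{2 \left(-2 + \sqrt{183}\right)}}$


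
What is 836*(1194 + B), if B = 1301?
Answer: 2085820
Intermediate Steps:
836*(1194 + B) = 836*(1194 + 1301) = 836*2495 = 2085820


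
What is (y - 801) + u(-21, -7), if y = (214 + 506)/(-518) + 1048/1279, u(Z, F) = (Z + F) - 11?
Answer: -278448248/331261 ≈ -840.57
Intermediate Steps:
u(Z, F) = -11 + F + Z (u(Z, F) = (F + Z) - 11 = -11 + F + Z)
y = -189008/331261 (y = 720*(-1/518) + 1048*(1/1279) = -360/259 + 1048/1279 = -189008/331261 ≈ -0.57057)
(y - 801) + u(-21, -7) = (-189008/331261 - 801) + (-11 - 7 - 21) = -265529069/331261 - 39 = -278448248/331261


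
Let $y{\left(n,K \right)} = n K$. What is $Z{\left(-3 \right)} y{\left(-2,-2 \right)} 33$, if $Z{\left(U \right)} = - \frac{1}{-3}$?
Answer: $44$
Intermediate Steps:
$y{\left(n,K \right)} = K n$
$Z{\left(U \right)} = \frac{1}{3}$ ($Z{\left(U \right)} = \left(-1\right) \left(- \frac{1}{3}\right) = \frac{1}{3}$)
$Z{\left(-3 \right)} y{\left(-2,-2 \right)} 33 = \frac{\left(-2\right) \left(-2\right)}{3} \cdot 33 = \frac{1}{3} \cdot 4 \cdot 33 = \frac{4}{3} \cdot 33 = 44$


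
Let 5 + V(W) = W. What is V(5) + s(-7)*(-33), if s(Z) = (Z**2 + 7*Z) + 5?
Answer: -165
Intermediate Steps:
s(Z) = 5 + Z**2 + 7*Z
V(W) = -5 + W
V(5) + s(-7)*(-33) = (-5 + 5) + (5 + (-7)**2 + 7*(-7))*(-33) = 0 + (5 + 49 - 49)*(-33) = 0 + 5*(-33) = 0 - 165 = -165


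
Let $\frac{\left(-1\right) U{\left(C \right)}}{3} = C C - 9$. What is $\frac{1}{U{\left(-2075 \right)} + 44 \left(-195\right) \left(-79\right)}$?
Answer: $- \frac{1}{12239028} \approx -8.1706 \cdot 10^{-8}$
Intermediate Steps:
$U{\left(C \right)} = 27 - 3 C^{2}$ ($U{\left(C \right)} = - 3 \left(C C - 9\right) = - 3 \left(C^{2} - 9\right) = - 3 \left(-9 + C^{2}\right) = 27 - 3 C^{2}$)
$\frac{1}{U{\left(-2075 \right)} + 44 \left(-195\right) \left(-79\right)} = \frac{1}{\left(27 - 3 \left(-2075\right)^{2}\right) + 44 \left(-195\right) \left(-79\right)} = \frac{1}{\left(27 - 12916875\right) - -677820} = \frac{1}{\left(27 - 12916875\right) + 677820} = \frac{1}{-12916848 + 677820} = \frac{1}{-12239028} = - \frac{1}{12239028}$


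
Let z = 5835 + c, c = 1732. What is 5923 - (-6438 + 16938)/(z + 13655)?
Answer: 20947901/3537 ≈ 5922.5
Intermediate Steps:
z = 7567 (z = 5835 + 1732 = 7567)
5923 - (-6438 + 16938)/(z + 13655) = 5923 - (-6438 + 16938)/(7567 + 13655) = 5923 - 10500/21222 = 5923 - 1*1750/3537 = 5923 - 1750/3537 = 20947901/3537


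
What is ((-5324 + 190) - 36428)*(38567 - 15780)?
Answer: -947073294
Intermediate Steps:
((-5324 + 190) - 36428)*(38567 - 15780) = (-5134 - 36428)*22787 = -41562*22787 = -947073294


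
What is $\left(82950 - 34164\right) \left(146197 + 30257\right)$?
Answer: $8608484844$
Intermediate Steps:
$\left(82950 - 34164\right) \left(146197 + 30257\right) = 48786 \cdot 176454 = 8608484844$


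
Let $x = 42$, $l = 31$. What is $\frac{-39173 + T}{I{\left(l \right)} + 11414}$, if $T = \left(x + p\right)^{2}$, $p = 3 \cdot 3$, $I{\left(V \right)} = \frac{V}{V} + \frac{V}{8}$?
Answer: $- \frac{292576}{91351} \approx -3.2028$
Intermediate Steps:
$I{\left(V \right)} = 1 + \frac{V}{8}$ ($I{\left(V \right)} = 1 + V \frac{1}{8} = 1 + \frac{V}{8}$)
$p = 9$
$T = 2601$ ($T = \left(42 + 9\right)^{2} = 51^{2} = 2601$)
$\frac{-39173 + T}{I{\left(l \right)} + 11414} = \frac{-39173 + 2601}{\left(1 + \frac{1}{8} \cdot 31\right) + 11414} = - \frac{36572}{\left(1 + \frac{31}{8}\right) + 11414} = - \frac{36572}{\frac{39}{8} + 11414} = - \frac{36572}{\frac{91351}{8}} = \left(-36572\right) \frac{8}{91351} = - \frac{292576}{91351}$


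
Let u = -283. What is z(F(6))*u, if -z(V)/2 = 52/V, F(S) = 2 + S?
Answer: 3679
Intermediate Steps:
z(V) = -104/V
z(F(6))*u = -104/(2 + 6)*(-283) = -104/8*(-283) = -104*⅛*(-283) = -13*(-283) = 3679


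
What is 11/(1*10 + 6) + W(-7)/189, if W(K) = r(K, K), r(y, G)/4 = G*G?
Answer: 745/432 ≈ 1.7245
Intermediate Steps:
r(y, G) = 4*G² (r(y, G) = 4*(G*G) = 4*G²)
W(K) = 4*K²
11/(1*10 + 6) + W(-7)/189 = 11/(1*10 + 6) + (4*(-7)²)/189 = 11/(10 + 6) + (4*49)*(1/189) = 11/16 + 196*(1/189) = 11*(1/16) + 28/27 = 11/16 + 28/27 = 745/432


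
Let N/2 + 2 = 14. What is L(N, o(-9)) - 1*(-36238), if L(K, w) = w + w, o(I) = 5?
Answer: 36248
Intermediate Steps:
N = 24 (N = -4 + 2*14 = -4 + 28 = 24)
L(K, w) = 2*w
L(N, o(-9)) - 1*(-36238) = 2*5 - 1*(-36238) = 10 + 36238 = 36248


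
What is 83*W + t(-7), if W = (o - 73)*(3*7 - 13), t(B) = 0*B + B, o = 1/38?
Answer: -920769/19 ≈ -48462.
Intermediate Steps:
o = 1/38 ≈ 0.026316
t(B) = B (t(B) = 0 + B = B)
W = -11092/19 (W = (1/38 - 73)*(3*7 - 13) = -2773*(21 - 13)/38 = -2773/38*8 = -11092/19 ≈ -583.79)
83*W + t(-7) = 83*(-11092/19) - 7 = -920636/19 - 7 = -920769/19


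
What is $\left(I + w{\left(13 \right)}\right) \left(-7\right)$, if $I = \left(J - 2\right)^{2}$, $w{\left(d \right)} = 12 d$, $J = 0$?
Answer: $-1120$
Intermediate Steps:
$I = 4$ ($I = \left(0 - 2\right)^{2} = \left(-2\right)^{2} = 4$)
$\left(I + w{\left(13 \right)}\right) \left(-7\right) = \left(4 + 12 \cdot 13\right) \left(-7\right) = \left(4 + 156\right) \left(-7\right) = 160 \left(-7\right) = -1120$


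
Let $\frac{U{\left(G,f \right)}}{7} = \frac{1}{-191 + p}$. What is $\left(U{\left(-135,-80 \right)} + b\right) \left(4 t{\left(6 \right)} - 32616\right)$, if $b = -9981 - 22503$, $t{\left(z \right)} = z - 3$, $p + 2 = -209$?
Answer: $\frac{70960296550}{67} \approx 1.0591 \cdot 10^{9}$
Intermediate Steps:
$p = -211$ ($p = -2 - 209 = -211$)
$U{\left(G,f \right)} = - \frac{7}{402}$ ($U{\left(G,f \right)} = \frac{7}{-191 - 211} = \frac{7}{-402} = 7 \left(- \frac{1}{402}\right) = - \frac{7}{402}$)
$t{\left(z \right)} = -3 + z$ ($t{\left(z \right)} = z - 3 = -3 + z$)
$b = -32484$
$\left(U{\left(-135,-80 \right)} + b\right) \left(4 t{\left(6 \right)} - 32616\right) = \left(- \frac{7}{402} - 32484\right) \left(4 \left(-3 + 6\right) - 32616\right) = - \frac{13058575 \left(4 \cdot 3 - 32616\right)}{402} = - \frac{13058575 \left(12 - 32616\right)}{402} = \left(- \frac{13058575}{402}\right) \left(-32604\right) = \frac{70960296550}{67}$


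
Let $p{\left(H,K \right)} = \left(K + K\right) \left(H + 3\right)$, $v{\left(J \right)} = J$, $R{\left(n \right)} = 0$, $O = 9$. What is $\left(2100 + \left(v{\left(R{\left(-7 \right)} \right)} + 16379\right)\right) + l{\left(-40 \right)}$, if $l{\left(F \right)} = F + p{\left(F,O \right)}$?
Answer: $17773$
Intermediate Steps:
$p{\left(H,K \right)} = 2 K \left(3 + H\right)$
$l{\left(F \right)} = 54 + 19 F$ ($l{\left(F \right)} = F + 2 \cdot 9 \left(3 + F\right) = F + \left(54 + 18 F\right) = 54 + 19 F$)
$\left(2100 + \left(v{\left(R{\left(-7 \right)} \right)} + 16379\right)\right) + l{\left(-40 \right)} = \left(2100 + \left(0 + 16379\right)\right) + \left(54 + 19 \left(-40\right)\right) = \left(2100 + 16379\right) + \left(54 - 760\right) = 18479 - 706 = 17773$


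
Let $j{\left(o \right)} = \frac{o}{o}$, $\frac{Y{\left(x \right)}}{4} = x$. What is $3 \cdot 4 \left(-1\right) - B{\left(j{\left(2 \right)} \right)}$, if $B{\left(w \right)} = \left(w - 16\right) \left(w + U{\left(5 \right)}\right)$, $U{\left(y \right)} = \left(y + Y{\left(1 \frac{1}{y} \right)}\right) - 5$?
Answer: $15$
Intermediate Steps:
$Y{\left(x \right)} = 4 x$
$U{\left(y \right)} = -5 + y + \frac{4}{y}$ ($U{\left(y \right)} = \left(y + 4 \cdot 1 \frac{1}{y}\right) - 5 = \left(y + \frac{4}{y}\right) - 5 = -5 + y + \frac{4}{y}$)
$j{\left(o \right)} = 1$
$B{\left(w \right)} = \left(-16 + w\right) \left(\frac{4}{5} + w\right)$ ($B{\left(w \right)} = \left(w - 16\right) \left(w + \left(-5 + 5 + \frac{4}{5}\right)\right) = \left(-16 + w\right) \left(w + \left(-5 + 5 + 4 \cdot \frac{1}{5}\right)\right) = \left(-16 + w\right) \left(w + \left(-5 + 5 + \frac{4}{5}\right)\right) = \left(-16 + w\right) \left(w + \frac{4}{5}\right) = \left(-16 + w\right) \left(\frac{4}{5} + w\right)$)
$3 \cdot 4 \left(-1\right) - B{\left(j{\left(2 \right)} \right)} = 3 \cdot 4 \left(-1\right) - \left(- \frac{64}{5} + 1^{2} - \frac{76}{5}\right) = 12 \left(-1\right) - \left(- \frac{64}{5} + 1 - \frac{76}{5}\right) = -12 - -27 = -12 + 27 = 15$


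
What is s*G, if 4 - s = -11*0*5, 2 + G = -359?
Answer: -1444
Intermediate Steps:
G = -361 (G = -2 - 359 = -361)
s = 4 (s = 4 - (-11*0)*5 = 4 - 0*5 = 4 - 1*0 = 4 + 0 = 4)
s*G = 4*(-361) = -1444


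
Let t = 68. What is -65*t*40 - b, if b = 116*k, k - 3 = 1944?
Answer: -402652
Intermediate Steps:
k = 1947 (k = 3 + 1944 = 1947)
b = 225852 (b = 116*1947 = 225852)
-65*t*40 - b = -65*68*40 - 1*225852 = -4420*40 - 225852 = -176800 - 225852 = -402652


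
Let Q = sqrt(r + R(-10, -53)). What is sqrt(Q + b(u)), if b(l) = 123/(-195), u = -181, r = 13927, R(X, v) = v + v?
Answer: sqrt(-2665 + 4225*sqrt(13821))/65 ≈ 10.814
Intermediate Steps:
R(X, v) = 2*v
Q = sqrt(13821) (Q = sqrt(13927 + 2*(-53)) = sqrt(13927 - 106) = sqrt(13821) ≈ 117.56)
b(l) = -41/65 (b(l) = 123*(-1/195) = -41/65)
sqrt(Q + b(u)) = sqrt(sqrt(13821) - 41/65) = sqrt(-41/65 + sqrt(13821))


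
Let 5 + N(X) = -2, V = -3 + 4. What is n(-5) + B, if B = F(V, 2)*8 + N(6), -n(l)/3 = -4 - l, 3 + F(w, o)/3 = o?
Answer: -34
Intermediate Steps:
V = 1
F(w, o) = -9 + 3*o
N(X) = -7 (N(X) = -5 - 2 = -7)
n(l) = 12 + 3*l (n(l) = -3*(-4 - l) = 12 + 3*l)
B = -31 (B = (-9 + 3*2)*8 - 7 = (-9 + 6)*8 - 7 = -3*8 - 7 = -24 - 7 = -31)
n(-5) + B = (12 + 3*(-5)) - 31 = (12 - 15) - 31 = -3 - 31 = -34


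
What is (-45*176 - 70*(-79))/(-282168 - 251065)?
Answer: 2390/533233 ≈ 0.0044821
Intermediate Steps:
(-45*176 - 70*(-79))/(-282168 - 251065) = (-7920 + 5530)/(-533233) = -2390*(-1/533233) = 2390/533233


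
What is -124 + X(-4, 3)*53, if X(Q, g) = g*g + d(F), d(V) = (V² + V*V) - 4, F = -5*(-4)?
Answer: 42541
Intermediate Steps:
F = 20
d(V) = -4 + 2*V² (d(V) = (V² + V²) - 4 = 2*V² - 4 = -4 + 2*V²)
X(Q, g) = 796 + g² (X(Q, g) = g*g + (-4 + 2*20²) = g² + (-4 + 2*400) = g² + (-4 + 800) = g² + 796 = 796 + g²)
-124 + X(-4, 3)*53 = -124 + (796 + 3²)*53 = -124 + (796 + 9)*53 = -124 + 805*53 = -124 + 42665 = 42541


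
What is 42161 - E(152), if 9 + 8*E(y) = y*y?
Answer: 314193/8 ≈ 39274.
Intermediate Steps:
E(y) = -9/8 + y²/8 (E(y) = -9/8 + (y*y)/8 = -9/8 + y²/8)
42161 - E(152) = 42161 - (-9/8 + (⅛)*152²) = 42161 - (-9/8 + (⅛)*23104) = 42161 - (-9/8 + 2888) = 42161 - 1*23095/8 = 42161 - 23095/8 = 314193/8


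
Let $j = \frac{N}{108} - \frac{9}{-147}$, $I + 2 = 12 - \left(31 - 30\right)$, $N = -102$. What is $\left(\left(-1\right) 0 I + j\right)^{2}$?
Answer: $\frac{606841}{777924} \approx 0.78008$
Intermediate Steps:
$I = 9$ ($I = -2 + \left(12 - \left(31 - 30\right)\right) = -2 + \left(12 - 1\right) = -2 + 11 = 9$)
$j = - \frac{779}{882}$ ($j = - \frac{102}{108} - \frac{9}{-147} = \left(-102\right) \frac{1}{108} - - \frac{3}{49} = - \frac{17}{18} + \frac{3}{49} = - \frac{779}{882} \approx -0.88322$)
$\left(\left(-1\right) 0 I + j\right)^{2} = \left(\left(-1\right) 0 \cdot 9 - \frac{779}{882}\right)^{2} = \left(0 \cdot 9 - \frac{779}{882}\right)^{2} = \left(0 - \frac{779}{882}\right)^{2} = \left(- \frac{779}{882}\right)^{2} = \frac{606841}{777924}$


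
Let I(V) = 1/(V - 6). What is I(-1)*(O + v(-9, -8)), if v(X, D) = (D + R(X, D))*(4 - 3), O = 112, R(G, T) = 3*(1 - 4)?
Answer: -95/7 ≈ -13.571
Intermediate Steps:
R(G, T) = -9 (R(G, T) = 3*(-3) = -9)
v(X, D) = -9 + D (v(X, D) = (D - 9)*(4 - 3) = (-9 + D)*1 = -9 + D)
I(V) = 1/(-6 + V)
I(-1)*(O + v(-9, -8)) = (112 + (-9 - 8))/(-6 - 1) = (112 - 17)/(-7) = -⅐*95 = -95/7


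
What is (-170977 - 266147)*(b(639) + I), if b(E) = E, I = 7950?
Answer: -3754458036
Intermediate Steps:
(-170977 - 266147)*(b(639) + I) = (-170977 - 266147)*(639 + 7950) = -437124*8589 = -3754458036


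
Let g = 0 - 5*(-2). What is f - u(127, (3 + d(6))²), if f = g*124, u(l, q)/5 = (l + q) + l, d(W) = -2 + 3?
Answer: -110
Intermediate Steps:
d(W) = 1
g = 10 (g = 0 + 10 = 10)
u(l, q) = 5*q + 10*l (u(l, q) = 5*((l + q) + l) = 5*(q + 2*l) = 5*q + 10*l)
f = 1240 (f = 10*124 = 1240)
f - u(127, (3 + d(6))²) = 1240 - (5*(3 + 1)² + 10*127) = 1240 - (5*4² + 1270) = 1240 - (5*16 + 1270) = 1240 - (80 + 1270) = 1240 - 1*1350 = 1240 - 1350 = -110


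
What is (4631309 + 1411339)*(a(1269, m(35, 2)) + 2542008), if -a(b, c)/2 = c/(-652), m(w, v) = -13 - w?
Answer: 2503754762797440/163 ≈ 1.5360e+13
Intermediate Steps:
a(b, c) = c/326 (a(b, c) = -2*c/(-652) = -2*c*(-1)/652 = -(-1)*c/326 = c/326)
(4631309 + 1411339)*(a(1269, m(35, 2)) + 2542008) = (4631309 + 1411339)*((-13 - 1*35)/326 + 2542008) = 6042648*((-13 - 35)/326 + 2542008) = 6042648*((1/326)*(-48) + 2542008) = 6042648*(-24/163 + 2542008) = 6042648*(414347280/163) = 2503754762797440/163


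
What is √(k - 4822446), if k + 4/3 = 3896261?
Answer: I*√8335677/3 ≈ 962.39*I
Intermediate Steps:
k = 11688779/3 (k = -4/3 + 3896261 = 11688779/3 ≈ 3.8963e+6)
√(k - 4822446) = √(11688779/3 - 4822446) = √(-2778559/3) = I*√8335677/3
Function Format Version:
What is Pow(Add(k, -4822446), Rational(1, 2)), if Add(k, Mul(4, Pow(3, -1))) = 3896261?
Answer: Mul(Rational(1, 3), I, Pow(8335677, Rational(1, 2))) ≈ Mul(962.39, I)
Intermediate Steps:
k = Rational(11688779, 3) (k = Add(Rational(-4, 3), 3896261) = Rational(11688779, 3) ≈ 3.8963e+6)
Pow(Add(k, -4822446), Rational(1, 2)) = Pow(Add(Rational(11688779, 3), -4822446), Rational(1, 2)) = Pow(Rational(-2778559, 3), Rational(1, 2)) = Mul(Rational(1, 3), I, Pow(8335677, Rational(1, 2)))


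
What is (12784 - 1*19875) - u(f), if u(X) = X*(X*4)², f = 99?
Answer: -15531875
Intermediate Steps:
u(X) = 16*X³ (u(X) = X*(4*X)² = X*(16*X²) = 16*X³)
(12784 - 1*19875) - u(f) = (12784 - 1*19875) - 16*99³ = (12784 - 19875) - 16*970299 = -7091 - 1*15524784 = -7091 - 15524784 = -15531875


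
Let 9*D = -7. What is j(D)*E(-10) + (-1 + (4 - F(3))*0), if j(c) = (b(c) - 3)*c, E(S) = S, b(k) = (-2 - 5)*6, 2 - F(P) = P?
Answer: -351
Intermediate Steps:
F(P) = 2 - P
b(k) = -42 (b(k) = -7*6 = -42)
D = -7/9 (D = (⅑)*(-7) = -7/9 ≈ -0.77778)
j(c) = -45*c (j(c) = (-42 - 3)*c = -45*c)
j(D)*E(-10) + (-1 + (4 - F(3))*0) = -45*(-7/9)*(-10) + (-1 + (4 - (2 - 1*3))*0) = 35*(-10) + (-1 + (4 - (2 - 3))*0) = -350 + (-1 + (4 - 1*(-1))*0) = -350 + (-1 + (4 + 1)*0) = -350 + (-1 + 5*0) = -350 + (-1 + 0) = -350 - 1 = -351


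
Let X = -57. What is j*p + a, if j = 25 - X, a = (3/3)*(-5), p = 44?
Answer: 3603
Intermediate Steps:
a = -5 (a = ((⅓)*3)*(-5) = 1*(-5) = -5)
j = 82 (j = 25 - 1*(-57) = 25 + 57 = 82)
j*p + a = 82*44 - 5 = 3608 - 5 = 3603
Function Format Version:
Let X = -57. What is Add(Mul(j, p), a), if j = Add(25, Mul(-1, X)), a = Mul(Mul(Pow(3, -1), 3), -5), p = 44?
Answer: 3603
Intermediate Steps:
a = -5 (a = Mul(Mul(Rational(1, 3), 3), -5) = Mul(1, -5) = -5)
j = 82 (j = Add(25, Mul(-1, -57)) = Add(25, 57) = 82)
Add(Mul(j, p), a) = Add(Mul(82, 44), -5) = Add(3608, -5) = 3603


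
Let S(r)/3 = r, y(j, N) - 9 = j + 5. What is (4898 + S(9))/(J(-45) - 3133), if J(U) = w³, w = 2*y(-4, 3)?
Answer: 4925/4867 ≈ 1.0119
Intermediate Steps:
y(j, N) = 14 + j (y(j, N) = 9 + (j + 5) = 9 + (5 + j) = 14 + j)
S(r) = 3*r
w = 20 (w = 2*(14 - 4) = 2*10 = 20)
J(U) = 8000 (J(U) = 20³ = 8000)
(4898 + S(9))/(J(-45) - 3133) = (4898 + 3*9)/(8000 - 3133) = (4898 + 27)/4867 = 4925*(1/4867) = 4925/4867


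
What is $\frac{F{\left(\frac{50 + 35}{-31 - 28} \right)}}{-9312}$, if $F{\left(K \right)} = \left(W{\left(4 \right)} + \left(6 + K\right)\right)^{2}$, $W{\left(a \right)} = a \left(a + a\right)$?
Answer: $- \frac{1550883}{10805024} \approx -0.14353$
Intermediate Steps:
$W{\left(a \right)} = 2 a^{2}$ ($W{\left(a \right)} = a 2 a = 2 a^{2}$)
$F{\left(K \right)} = \left(38 + K\right)^{2}$ ($F{\left(K \right)} = \left(2 \cdot 4^{2} + \left(6 + K\right)\right)^{2} = \left(2 \cdot 16 + \left(6 + K\right)\right)^{2} = \left(32 + \left(6 + K\right)\right)^{2} = \left(38 + K\right)^{2}$)
$\frac{F{\left(\frac{50 + 35}{-31 - 28} \right)}}{-9312} = \frac{\left(38 + \frac{50 + 35}{-31 - 28}\right)^{2}}{-9312} = \left(38 + \frac{85}{-59}\right)^{2} \left(- \frac{1}{9312}\right) = \left(38 + 85 \left(- \frac{1}{59}\right)\right)^{2} \left(- \frac{1}{9312}\right) = \left(38 - \frac{85}{59}\right)^{2} \left(- \frac{1}{9312}\right) = \left(\frac{2157}{59}\right)^{2} \left(- \frac{1}{9312}\right) = \frac{4652649}{3481} \left(- \frac{1}{9312}\right) = - \frac{1550883}{10805024}$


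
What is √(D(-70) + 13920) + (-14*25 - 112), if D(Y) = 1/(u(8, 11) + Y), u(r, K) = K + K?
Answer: -462 + √2004477/12 ≈ -344.02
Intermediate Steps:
u(r, K) = 2*K
D(Y) = 1/(22 + Y) (D(Y) = 1/(2*11 + Y) = 1/(22 + Y))
√(D(-70) + 13920) + (-14*25 - 112) = √(1/(22 - 70) + 13920) + (-14*25 - 112) = √(1/(-48) + 13920) + (-350 - 112) = √(-1/48 + 13920) - 462 = √(668159/48) - 462 = √2004477/12 - 462 = -462 + √2004477/12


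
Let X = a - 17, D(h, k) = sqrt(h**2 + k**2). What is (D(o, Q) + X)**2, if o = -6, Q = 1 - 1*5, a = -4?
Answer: 493 - 84*sqrt(13) ≈ 190.13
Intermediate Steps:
Q = -4 (Q = 1 - 5 = -4)
X = -21 (X = -4 - 17 = -21)
(D(o, Q) + X)**2 = (sqrt((-6)**2 + (-4)**2) - 21)**2 = (sqrt(36 + 16) - 21)**2 = (sqrt(52) - 21)**2 = (2*sqrt(13) - 21)**2 = (-21 + 2*sqrt(13))**2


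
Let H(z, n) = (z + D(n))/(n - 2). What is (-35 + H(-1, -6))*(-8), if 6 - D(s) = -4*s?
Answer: 261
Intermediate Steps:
D(s) = 6 + 4*s (D(s) = 6 - (-4)*s = 6 + 4*s)
H(z, n) = (6 + z + 4*n)/(-2 + n) (H(z, n) = (z + (6 + 4*n))/(n - 2) = (6 + z + 4*n)/(-2 + n))
(-35 + H(-1, -6))*(-8) = (-35 + (6 - 1 + 4*(-6))/(-2 - 6))*(-8) = (-35 + (6 - 1 - 24)/(-8))*(-8) = (-35 - ⅛*(-19))*(-8) = (-35 + 19/8)*(-8) = -261/8*(-8) = 261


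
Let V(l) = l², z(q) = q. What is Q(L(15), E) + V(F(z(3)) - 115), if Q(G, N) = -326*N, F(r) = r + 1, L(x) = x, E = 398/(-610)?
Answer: 3822779/305 ≈ 12534.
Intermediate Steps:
E = -199/305 (E = 398*(-1/610) = -199/305 ≈ -0.65246)
F(r) = 1 + r
Q(L(15), E) + V(F(z(3)) - 115) = -326*(-199/305) + ((1 + 3) - 115)² = 64874/305 + (4 - 115)² = 64874/305 + (-111)² = 64874/305 + 12321 = 3822779/305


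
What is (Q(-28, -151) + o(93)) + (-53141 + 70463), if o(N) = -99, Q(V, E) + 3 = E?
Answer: 17069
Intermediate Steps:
Q(V, E) = -3 + E
(Q(-28, -151) + o(93)) + (-53141 + 70463) = ((-3 - 151) - 99) + (-53141 + 70463) = (-154 - 99) + 17322 = -253 + 17322 = 17069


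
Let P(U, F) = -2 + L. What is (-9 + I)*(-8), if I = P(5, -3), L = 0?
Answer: 88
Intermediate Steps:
P(U, F) = -2 (P(U, F) = -2 + 0 = -2)
I = -2
(-9 + I)*(-8) = (-9 - 2)*(-8) = -11*(-8) = 88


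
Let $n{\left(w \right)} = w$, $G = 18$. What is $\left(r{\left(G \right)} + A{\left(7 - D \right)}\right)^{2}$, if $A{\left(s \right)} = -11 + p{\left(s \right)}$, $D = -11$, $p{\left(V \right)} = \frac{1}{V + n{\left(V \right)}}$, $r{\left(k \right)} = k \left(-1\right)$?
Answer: $\frac{1087849}{1296} \approx 839.39$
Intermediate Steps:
$r{\left(k \right)} = - k$
$p{\left(V \right)} = \frac{1}{2 V}$ ($p{\left(V \right)} = \frac{1}{V + V} = \frac{1}{2 V}$)
$A{\left(s \right)} = -11 + \frac{1}{2 s}$
$\left(r{\left(G \right)} + A{\left(7 - D \right)}\right)^{2} = \left(\left(-1\right) 18 - \left(11 - \frac{1}{2 \left(7 - -11\right)}\right)\right)^{2} = \left(-18 - \left(11 - \frac{1}{2 \left(7 + 11\right)}\right)\right)^{2} = \left(-18 - \left(11 - \frac{1}{2 \cdot 18}\right)\right)^{2} = \left(-18 + \left(-11 + \frac{1}{2} \cdot \frac{1}{18}\right)\right)^{2} = \left(-18 + \left(-11 + \frac{1}{36}\right)\right)^{2} = \left(-18 - \frac{395}{36}\right)^{2} = \left(- \frac{1043}{36}\right)^{2} = \frac{1087849}{1296}$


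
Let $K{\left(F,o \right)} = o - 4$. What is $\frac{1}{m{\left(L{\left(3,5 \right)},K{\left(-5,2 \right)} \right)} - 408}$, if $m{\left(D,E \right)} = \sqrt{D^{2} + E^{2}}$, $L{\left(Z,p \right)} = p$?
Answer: $- \frac{408}{166435} - \frac{\sqrt{29}}{166435} \approx -0.0024838$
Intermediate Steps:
$K{\left(F,o \right)} = -4 + o$
$\frac{1}{m{\left(L{\left(3,5 \right)},K{\left(-5,2 \right)} \right)} - 408} = \frac{1}{\sqrt{5^{2} + \left(-4 + 2\right)^{2}} - 408} = \frac{1}{\sqrt{25 + \left(-2\right)^{2}} - 408} = \frac{1}{\sqrt{25 + 4} - 408} = \frac{1}{\sqrt{29} - 408} = \frac{1}{-408 + \sqrt{29}}$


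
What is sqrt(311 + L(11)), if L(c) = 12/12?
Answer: 2*sqrt(78) ≈ 17.664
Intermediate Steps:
L(c) = 1 (L(c) = 12*(1/12) = 1)
sqrt(311 + L(11)) = sqrt(311 + 1) = sqrt(312) = 2*sqrt(78)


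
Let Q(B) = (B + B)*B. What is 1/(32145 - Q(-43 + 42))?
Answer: 1/32143 ≈ 3.1111e-5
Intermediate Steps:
Q(B) = 2*B² (Q(B) = (2*B)*B = 2*B²)
1/(32145 - Q(-43 + 42)) = 1/(32145 - 2*(-43 + 42)²) = 1/(32145 - 2*(-1)²) = 1/(32145 - 2) = 1/32143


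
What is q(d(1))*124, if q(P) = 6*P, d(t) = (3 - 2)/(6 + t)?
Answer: 744/7 ≈ 106.29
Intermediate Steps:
d(t) = 1/(6 + t)
q(d(1))*124 = (6/(6 + 1))*124 = (6/7)*124 = 744/7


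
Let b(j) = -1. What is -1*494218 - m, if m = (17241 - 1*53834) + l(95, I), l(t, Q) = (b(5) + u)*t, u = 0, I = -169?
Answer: -457530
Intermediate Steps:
l(t, Q) = -t (l(t, Q) = (-1 + 0)*t = -t)
m = -36688 (m = (17241 - 1*53834) - 1*95 = (17241 - 53834) - 95 = -36593 - 95 = -36688)
-1*494218 - m = -1*494218 - 1*(-36688) = -494218 + 36688 = -457530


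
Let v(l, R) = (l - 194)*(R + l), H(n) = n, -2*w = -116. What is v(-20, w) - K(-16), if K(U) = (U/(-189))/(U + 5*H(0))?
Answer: -1536947/189 ≈ -8132.0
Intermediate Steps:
w = 58 (w = -½*(-116) = 58)
v(l, R) = (-194 + l)*(R + l)
K(U) = -1/189 (K(U) = (U/(-189))/(U + 5*0) = (U*(-1/189))/(U + 0) = (-U/189)/U = -1/189)
v(-20, w) - K(-16) = ((-20)² - 194*58 - 194*(-20) + 58*(-20)) - 1*(-1/189) = (400 - 11252 + 3880 - 1160) + 1/189 = -8132 + 1/189 = -1536947/189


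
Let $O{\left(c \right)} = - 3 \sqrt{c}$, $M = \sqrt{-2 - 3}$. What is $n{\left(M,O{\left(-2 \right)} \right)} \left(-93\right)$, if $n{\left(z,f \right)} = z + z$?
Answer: $- 186 i \sqrt{5} \approx - 415.91 i$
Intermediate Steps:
$M = i \sqrt{5}$ ($M = \sqrt{-5} = i \sqrt{5} \approx 2.2361 i$)
$n{\left(z,f \right)} = 2 z$
$n{\left(M,O{\left(-2 \right)} \right)} \left(-93\right) = 2 i \sqrt{5} \left(-93\right) = - 186 i \sqrt{5}$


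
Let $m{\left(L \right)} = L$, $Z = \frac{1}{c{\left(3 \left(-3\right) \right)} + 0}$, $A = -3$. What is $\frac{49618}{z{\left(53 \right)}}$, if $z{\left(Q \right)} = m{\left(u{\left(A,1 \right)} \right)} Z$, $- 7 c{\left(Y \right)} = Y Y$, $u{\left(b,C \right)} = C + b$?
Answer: $\frac{2009529}{7} \approx 2.8708 \cdot 10^{5}$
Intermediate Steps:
$c{\left(Y \right)} = - \frac{Y^{2}}{7}$ ($c{\left(Y \right)} = - \frac{Y Y}{7} = - \frac{Y^{2}}{7}$)
$Z = - \frac{7}{81}$ ($Z = \frac{1}{- \frac{\left(3 \left(-3\right)\right)^{2}}{7} + 0} = \frac{1}{- \frac{\left(-9\right)^{2}}{7} + 0} = \frac{1}{\left(- \frac{1}{7}\right) 81 + 0} = \frac{1}{- \frac{81}{7} + 0} = \frac{1}{- \frac{81}{7}} = - \frac{7}{81} \approx -0.08642$)
$z{\left(Q \right)} = \frac{14}{81}$ ($z{\left(Q \right)} = \left(1 - 3\right) \left(- \frac{7}{81}\right) = \left(-2\right) \left(- \frac{7}{81}\right) = \frac{14}{81}$)
$\frac{49618}{z{\left(53 \right)}} = \frac{49618}{\frac{14}{81}} = 49618 \cdot \frac{81}{14} = \frac{2009529}{7}$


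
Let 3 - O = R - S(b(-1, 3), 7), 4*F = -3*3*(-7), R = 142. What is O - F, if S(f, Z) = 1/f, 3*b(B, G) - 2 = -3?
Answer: -631/4 ≈ -157.75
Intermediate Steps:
b(B, G) = -⅓ (b(B, G) = ⅔ + (⅓)*(-3) = ⅔ - 1 = -⅓)
F = 63/4 (F = (-3*3*(-7))/4 = (-9*(-7))/4 = (¼)*63 = 63/4 ≈ 15.750)
O = -142 (O = 3 - (142 - 1/(-⅓)) = 3 - (142 - 1*(-3)) = 3 - (142 + 3) = 3 - 1*145 = 3 - 145 = -142)
O - F = -142 - 1*63/4 = -142 - 63/4 = -631/4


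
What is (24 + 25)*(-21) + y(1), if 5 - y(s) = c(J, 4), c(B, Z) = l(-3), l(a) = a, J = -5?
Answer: -1021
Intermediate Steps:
c(B, Z) = -3
y(s) = 8 (y(s) = 5 - 1*(-3) = 5 + 3 = 8)
(24 + 25)*(-21) + y(1) = (24 + 25)*(-21) + 8 = 49*(-21) + 8 = -1029 + 8 = -1021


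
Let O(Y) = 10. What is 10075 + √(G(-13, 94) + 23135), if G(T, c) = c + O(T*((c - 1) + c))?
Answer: 10075 + √23239 ≈ 10227.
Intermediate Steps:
G(T, c) = 10 + c (G(T, c) = c + 10 = 10 + c)
10075 + √(G(-13, 94) + 23135) = 10075 + √((10 + 94) + 23135) = 10075 + √(104 + 23135) = 10075 + √23239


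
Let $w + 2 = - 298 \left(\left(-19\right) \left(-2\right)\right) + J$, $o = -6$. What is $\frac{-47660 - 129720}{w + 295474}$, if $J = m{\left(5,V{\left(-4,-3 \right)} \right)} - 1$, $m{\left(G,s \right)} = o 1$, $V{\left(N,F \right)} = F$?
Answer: $- \frac{177380}{284141} \approx -0.62427$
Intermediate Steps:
$m{\left(G,s \right)} = -6$ ($m{\left(G,s \right)} = \left(-6\right) 1 = -6$)
$J = -7$ ($J = -6 - 1 = -7$)
$w = -11333$ ($w = -2 - \left(7 + 298 \left(\left(-19\right) \left(-2\right)\right)\right) = -2 - 11331 = -11333$)
$\frac{-47660 - 129720}{w + 295474} = \frac{-47660 - 129720}{-11333 + 295474} = \frac{-47660 - 129720}{284141} = \left(-177380\right) \frac{1}{284141} = - \frac{177380}{284141}$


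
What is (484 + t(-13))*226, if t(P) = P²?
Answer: 147578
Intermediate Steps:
(484 + t(-13))*226 = (484 + (-13)²)*226 = (484 + 169)*226 = 653*226 = 147578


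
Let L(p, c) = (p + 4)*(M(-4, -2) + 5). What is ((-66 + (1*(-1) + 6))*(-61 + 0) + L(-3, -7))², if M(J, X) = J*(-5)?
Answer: 14032516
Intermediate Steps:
M(J, X) = -5*J
L(p, c) = 100 + 25*p (L(p, c) = (p + 4)*(-5*(-4) + 5) = (4 + p)*(20 + 5) = (4 + p)*25 = 100 + 25*p)
((-66 + (1*(-1) + 6))*(-61 + 0) + L(-3, -7))² = ((-66 + (1*(-1) + 6))*(-61 + 0) + (100 + 25*(-3)))² = ((-66 + (-1 + 6))*(-61) + (100 - 75))² = ((-66 + 5)*(-61) + 25)² = (-61*(-61) + 25)² = (3721 + 25)² = 3746² = 14032516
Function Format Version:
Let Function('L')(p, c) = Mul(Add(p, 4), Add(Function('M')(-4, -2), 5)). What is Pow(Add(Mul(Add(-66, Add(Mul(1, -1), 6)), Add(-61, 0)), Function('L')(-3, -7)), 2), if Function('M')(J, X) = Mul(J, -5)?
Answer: 14032516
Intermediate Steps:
Function('M')(J, X) = Mul(-5, J)
Function('L')(p, c) = Add(100, Mul(25, p)) (Function('L')(p, c) = Mul(Add(p, 4), Add(Mul(-5, -4), 5)) = Mul(Add(4, p), Add(20, 5)) = Mul(Add(4, p), 25) = Add(100, Mul(25, p)))
Pow(Add(Mul(Add(-66, Add(Mul(1, -1), 6)), Add(-61, 0)), Function('L')(-3, -7)), 2) = Pow(Add(Mul(Add(-66, Add(Mul(1, -1), 6)), Add(-61, 0)), Add(100, Mul(25, -3))), 2) = Pow(Add(Mul(Add(-66, Add(-1, 6)), -61), Add(100, -75)), 2) = Pow(Add(Mul(Add(-66, 5), -61), 25), 2) = Pow(Add(Mul(-61, -61), 25), 2) = Pow(Add(3721, 25), 2) = Pow(3746, 2) = 14032516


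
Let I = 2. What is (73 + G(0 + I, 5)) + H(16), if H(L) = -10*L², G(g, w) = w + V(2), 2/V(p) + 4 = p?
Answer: -2483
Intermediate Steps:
V(p) = 2/(-4 + p)
G(g, w) = -1 + w (G(g, w) = w + 2/(-4 + 2) = w + 2/(-2) = w + 2*(-½) = w - 1 = -1 + w)
(73 + G(0 + I, 5)) + H(16) = (73 + (-1 + 5)) - 10*16² = (73 + 4) - 10*256 = 77 - 2560 = -2483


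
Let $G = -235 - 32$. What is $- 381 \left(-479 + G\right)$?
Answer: $284226$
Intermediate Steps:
$G = -267$ ($G = -235 - 32 = -267$)
$- 381 \left(-479 + G\right) = - 381 \left(-479 - 267\right) = \left(-381\right) \left(-746\right) = 284226$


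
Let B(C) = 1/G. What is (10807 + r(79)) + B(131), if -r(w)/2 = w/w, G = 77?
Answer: 831986/77 ≈ 10805.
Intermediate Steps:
B(C) = 1/77
r(w) = -2 (r(w) = -2*w/w = -2*1 = -2)
(10807 + r(79)) + B(131) = (10807 - 2) + 1/77 = 10805 + 1/77 = 831986/77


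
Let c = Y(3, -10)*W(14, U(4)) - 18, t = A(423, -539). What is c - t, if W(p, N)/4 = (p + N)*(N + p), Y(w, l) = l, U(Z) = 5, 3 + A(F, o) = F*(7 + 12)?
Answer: -22492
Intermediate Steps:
A(F, o) = -3 + 19*F (A(F, o) = -3 + F*(7 + 12) = -3 + F*19 = -3 + 19*F)
t = 8034 (t = -3 + 19*423 = -3 + 8037 = 8034)
W(p, N) = 4*(N + p)**2 (W(p, N) = 4*((p + N)*(N + p)) = 4*((N + p)*(N + p)) = 4*(N + p)**2)
c = -14458 (c = -40*(5 + 14)**2 - 18 = -40*19**2 - 18 = -40*361 - 18 = -10*1444 - 18 = -14440 - 18 = -14458)
c - t = -14458 - 1*8034 = -14458 - 8034 = -22492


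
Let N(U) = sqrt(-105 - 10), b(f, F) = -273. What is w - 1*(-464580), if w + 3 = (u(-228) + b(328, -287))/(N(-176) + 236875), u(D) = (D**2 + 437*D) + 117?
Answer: 1303364765683599/2805488287 + 11952*I*sqrt(115)/14027441435 ≈ 4.6458e+5 + 9.1372e-6*I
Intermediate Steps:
N(U) = I*sqrt(115) (N(U) = sqrt(-115) = I*sqrt(115))
u(D) = 117 + D**2 + 437*D
w = -3 - 47808/(236875 + I*sqrt(115)) (w = -3 + ((117 + (-228)**2 + 437*(-228)) - 273)/(I*sqrt(115) + 236875) = -3 + ((117 + 51984 - 99636) - 273)/(236875 + I*sqrt(115)) = -3 + (-47535 - 273)/(236875 + I*sqrt(115)) = -3 - 47808/(236875 + I*sqrt(115)) ≈ -3.2018 + 9.1372e-6*I)
w - 1*(-464580) = 3*(-sqrt(115) + 252811*I)/(sqrt(115) - 236875*I) - 1*(-464580) = 3*(-sqrt(115) + 252811*I)/(sqrt(115) - 236875*I) + 464580 = 464580 + 3*(-sqrt(115) + 252811*I)/(sqrt(115) - 236875*I)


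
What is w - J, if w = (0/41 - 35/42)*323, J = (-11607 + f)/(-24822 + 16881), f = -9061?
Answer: -1438747/5294 ≈ -271.77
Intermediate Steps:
J = 20668/7941 (J = (-11607 - 9061)/(-24822 + 16881) = -20668/(-7941) = -20668*(-1/7941) = 20668/7941 ≈ 2.6027)
w = -1615/6 (w = (0*(1/41) - 35*1/42)*323 = (0 - ⅚)*323 = -⅚*323 = -1615/6 ≈ -269.17)
w - J = -1615/6 - 1*20668/7941 = -1615/6 - 20668/7941 = -1438747/5294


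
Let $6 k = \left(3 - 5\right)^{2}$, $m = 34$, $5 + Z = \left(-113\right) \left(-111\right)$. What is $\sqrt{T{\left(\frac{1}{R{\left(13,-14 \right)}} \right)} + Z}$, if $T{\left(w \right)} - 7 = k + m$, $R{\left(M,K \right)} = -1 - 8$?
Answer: $\frac{\sqrt{113217}}{3} \approx 112.16$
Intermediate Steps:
$Z = 12538$ ($Z = -5 - -12543 = -5 + 12543 = 12538$)
$R{\left(M,K \right)} = -9$ ($R{\left(M,K \right)} = -1 - 8 = -9$)
$k = \frac{2}{3}$ ($k = \frac{\left(3 - 5\right)^{2}}{6} = \frac{\left(-2\right)^{2}}{6} = \frac{1}{6} \cdot 4 = \frac{2}{3} \approx 0.66667$)
$T{\left(w \right)} = \frac{125}{3}$ ($T{\left(w \right)} = 7 + \left(\frac{2}{3} + 34\right) = 7 + \frac{104}{3} = \frac{125}{3}$)
$\sqrt{T{\left(\frac{1}{R{\left(13,-14 \right)}} \right)} + Z} = \sqrt{\frac{125}{3} + 12538} = \sqrt{\frac{37739}{3}} = \frac{\sqrt{113217}}{3}$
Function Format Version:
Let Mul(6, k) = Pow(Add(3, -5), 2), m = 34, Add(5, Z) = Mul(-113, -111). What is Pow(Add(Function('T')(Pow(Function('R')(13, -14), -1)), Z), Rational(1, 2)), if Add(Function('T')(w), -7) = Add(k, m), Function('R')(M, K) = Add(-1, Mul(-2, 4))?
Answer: Mul(Rational(1, 3), Pow(113217, Rational(1, 2))) ≈ 112.16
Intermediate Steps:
Z = 12538 (Z = Add(-5, Mul(-113, -111)) = Add(-5, 12543) = 12538)
Function('R')(M, K) = -9 (Function('R')(M, K) = Add(-1, -8) = -9)
k = Rational(2, 3) (k = Mul(Rational(1, 6), Pow(Add(3, -5), 2)) = Mul(Rational(1, 6), Pow(-2, 2)) = Mul(Rational(1, 6), 4) = Rational(2, 3) ≈ 0.66667)
Function('T')(w) = Rational(125, 3) (Function('T')(w) = Add(7, Add(Rational(2, 3), 34)) = Add(7, Rational(104, 3)) = Rational(125, 3))
Pow(Add(Function('T')(Pow(Function('R')(13, -14), -1)), Z), Rational(1, 2)) = Pow(Add(Rational(125, 3), 12538), Rational(1, 2)) = Pow(Rational(37739, 3), Rational(1, 2)) = Mul(Rational(1, 3), Pow(113217, Rational(1, 2)))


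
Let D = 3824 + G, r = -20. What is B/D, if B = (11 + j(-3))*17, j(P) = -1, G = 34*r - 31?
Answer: 170/3113 ≈ 0.054610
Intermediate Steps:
G = -711 (G = 34*(-20) - 31 = -680 - 31 = -711)
D = 3113 (D = 3824 - 711 = 3113)
B = 170 (B = (11 - 1)*17 = 10*17 = 170)
B/D = 170/3113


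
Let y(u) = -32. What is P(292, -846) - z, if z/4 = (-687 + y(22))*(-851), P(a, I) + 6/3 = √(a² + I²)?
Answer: -2447478 + 2*√200245 ≈ -2.4466e+6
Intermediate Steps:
P(a, I) = -2 + √(I² + a²) (P(a, I) = -2 + √(a² + I²) = -2 + √(I² + a²))
z = 2447476 (z = 4*((-687 - 32)*(-851)) = 4*(-719*(-851)) = 4*611869 = 2447476)
P(292, -846) - z = (-2 + √((-846)² + 292²)) - 1*2447476 = (-2 + √(715716 + 85264)) - 2447476 = (-2 + √800980) - 2447476 = (-2 + 2*√200245) - 2447476 = -2447478 + 2*√200245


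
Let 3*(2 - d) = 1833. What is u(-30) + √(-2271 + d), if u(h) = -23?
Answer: -23 + 24*I*√5 ≈ -23.0 + 53.666*I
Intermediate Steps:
d = -609 (d = 2 - ⅓*1833 = 2 - 611 = -609)
u(-30) + √(-2271 + d) = -23 + √(-2271 - 609) = -23 + √(-2880) = -23 + 24*I*√5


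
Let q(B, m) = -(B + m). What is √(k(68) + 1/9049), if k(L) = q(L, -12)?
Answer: I*√4585517407/9049 ≈ 7.4833*I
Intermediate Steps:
q(B, m) = -B - m
k(L) = 12 - L (k(L) = -L - 1*(-12) = -L + 12 = 12 - L)
√(k(68) + 1/9049) = √((12 - 1*68) + 1/9049) = √((12 - 68) + 1/9049) = √(-56 + 1/9049) = √(-506743/9049) = I*√4585517407/9049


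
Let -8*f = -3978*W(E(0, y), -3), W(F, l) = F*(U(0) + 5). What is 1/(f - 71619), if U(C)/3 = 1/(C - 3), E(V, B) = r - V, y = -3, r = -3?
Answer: -1/77586 ≈ -1.2889e-5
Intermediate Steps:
E(V, B) = -3 - V
U(C) = 3/(-3 + C) (U(C) = 3/(C - 3) = 3/(-3 + C))
W(F, l) = 4*F (W(F, l) = F*(3/(-3 + 0) + 5) = F*(3/(-3) + 5) = F*(3*(-1/3) + 5) = F*(-1 + 5) = F*4 = 4*F)
f = -5967 (f = -(-1989)*4*(-3 - 1*0)/4 = -(-1989)*4*(-3 + 0)/4 = -(-1989)*4*(-3)/4 = -(-1989)*(-12)/4 = -1/8*47736 = -5967)
1/(f - 71619) = 1/(-5967 - 71619) = 1/(-77586) = -1/77586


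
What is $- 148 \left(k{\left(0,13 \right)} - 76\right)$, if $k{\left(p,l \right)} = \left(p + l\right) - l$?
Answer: $11248$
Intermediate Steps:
$k{\left(p,l \right)} = p$ ($k{\left(p,l \right)} = \left(l + p\right) - l = p$)
$- 148 \left(k{\left(0,13 \right)} - 76\right) = - 148 \left(0 - 76\right) = \left(-148\right) \left(-76\right) = 11248$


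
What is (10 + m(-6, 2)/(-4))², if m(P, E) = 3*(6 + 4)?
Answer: 25/4 ≈ 6.2500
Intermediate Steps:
m(P, E) = 30 (m(P, E) = 3*10 = 30)
(10 + m(-6, 2)/(-4))² = (10 + 30/(-4))² = (10 + 30*(-¼))² = (10 - 15/2)² = (5/2)² = 25/4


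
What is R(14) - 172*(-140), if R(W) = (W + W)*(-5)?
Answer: 23940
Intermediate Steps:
R(W) = -10*W (R(W) = (2*W)*(-5) = -10*W)
R(14) - 172*(-140) = -10*14 - 172*(-140) = -140 + 24080 = 23940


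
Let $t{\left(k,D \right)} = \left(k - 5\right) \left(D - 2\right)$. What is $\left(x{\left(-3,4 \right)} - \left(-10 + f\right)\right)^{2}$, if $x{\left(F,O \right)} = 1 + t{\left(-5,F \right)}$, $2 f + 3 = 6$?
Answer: $\frac{14161}{4} \approx 3540.3$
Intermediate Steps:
$f = \frac{3}{2}$ ($f = - \frac{3}{2} + \frac{1}{2} \cdot 6 = - \frac{3}{2} + 3 = \frac{3}{2} \approx 1.5$)
$t{\left(k,D \right)} = \left(-5 + k\right) \left(-2 + D\right)$
$x{\left(F,O \right)} = 21 - 10 F$ ($x{\left(F,O \right)} = 1 + \left(10 - 5 F - -10 + F \left(-5\right)\right) = 1 + \left(10 - 5 F + 10 - 5 F\right) = 1 - \left(-20 + 10 F\right) = 21 - 10 F$)
$\left(x{\left(-3,4 \right)} - \left(-10 + f\right)\right)^{2} = \left(\left(21 - -30\right) + \left(10 - \frac{3}{2}\right)\right)^{2} = \left(\left(21 + 30\right) + \left(10 - \frac{3}{2}\right)\right)^{2} = \left(51 + \frac{17}{2}\right)^{2} = \left(\frac{119}{2}\right)^{2} = \frac{14161}{4}$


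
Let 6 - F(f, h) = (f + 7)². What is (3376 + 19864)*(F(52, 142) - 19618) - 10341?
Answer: -536691661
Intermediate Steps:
F(f, h) = 6 - (7 + f)² (F(f, h) = 6 - (f + 7)² = 6 - (7 + f)²)
(3376 + 19864)*(F(52, 142) - 19618) - 10341 = (3376 + 19864)*((6 - (7 + 52)²) - 19618) - 10341 = 23240*((6 - 1*59²) - 19618) - 10341 = 23240*((6 - 1*3481) - 19618) - 10341 = 23240*((6 - 3481) - 19618) - 10341 = 23240*(-3475 - 19618) - 10341 = 23240*(-23093) - 10341 = -536681320 - 10341 = -536691661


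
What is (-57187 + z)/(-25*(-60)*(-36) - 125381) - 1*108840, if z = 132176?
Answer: -19523903029/179381 ≈ -1.0884e+5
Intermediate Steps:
(-57187 + z)/(-25*(-60)*(-36) - 125381) - 1*108840 = (-57187 + 132176)/(-25*(-60)*(-36) - 125381) - 1*108840 = 74989/(1500*(-36) - 125381) - 108840 = 74989/(-54000 - 125381) - 108840 = 74989/(-179381) - 108840 = 74989*(-1/179381) - 108840 = -74989/179381 - 108840 = -19523903029/179381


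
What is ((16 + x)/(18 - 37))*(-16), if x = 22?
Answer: 32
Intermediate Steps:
((16 + x)/(18 - 37))*(-16) = ((16 + 22)/(18 - 37))*(-16) = (38/(-19))*(-16) = (38*(-1/19))*(-16) = -2*(-16) = 32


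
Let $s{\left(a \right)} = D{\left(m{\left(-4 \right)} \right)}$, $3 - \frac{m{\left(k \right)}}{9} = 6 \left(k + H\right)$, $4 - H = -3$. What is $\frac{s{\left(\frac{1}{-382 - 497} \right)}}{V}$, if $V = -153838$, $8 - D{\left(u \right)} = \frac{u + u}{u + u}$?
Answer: $- \frac{7}{153838} \approx -4.5502 \cdot 10^{-5}$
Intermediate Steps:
$H = 7$ ($H = 4 - -3 = 4 + 3 = 7$)
$m{\left(k \right)} = -351 - 54 k$ ($m{\left(k \right)} = 27 - 9 \cdot 6 \left(k + 7\right) = 27 - 9 \cdot 6 \left(7 + k\right) = 27 - 9 \left(42 + 6 k\right) = 27 - \left(378 + 54 k\right) = -351 - 54 k$)
$D{\left(u \right)} = 7$ ($D{\left(u \right)} = 8 - \frac{u + u}{u + u} = 8 - \frac{2 u}{2 u} = 8 - 2 u \frac{1}{2 u} = 8 - 1 = 7$)
$s{\left(a \right)} = 7$
$\frac{s{\left(\frac{1}{-382 - 497} \right)}}{V} = \frac{7}{-153838} = 7 \left(- \frac{1}{153838}\right) = - \frac{7}{153838}$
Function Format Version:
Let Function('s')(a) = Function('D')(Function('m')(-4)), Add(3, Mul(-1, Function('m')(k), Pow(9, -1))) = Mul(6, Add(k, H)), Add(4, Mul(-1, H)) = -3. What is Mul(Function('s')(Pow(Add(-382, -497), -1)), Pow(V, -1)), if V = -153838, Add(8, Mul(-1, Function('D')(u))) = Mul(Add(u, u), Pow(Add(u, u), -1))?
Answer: Rational(-7, 153838) ≈ -4.5502e-5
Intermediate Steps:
H = 7 (H = Add(4, Mul(-1, -3)) = Add(4, 3) = 7)
Function('m')(k) = Add(-351, Mul(-54, k)) (Function('m')(k) = Add(27, Mul(-9, Mul(6, Add(k, 7)))) = Add(27, Mul(-9, Mul(6, Add(7, k)))) = Add(27, Mul(-9, Add(42, Mul(6, k)))) = Add(27, Add(-378, Mul(-54, k))) = Add(-351, Mul(-54, k)))
Function('D')(u) = 7 (Function('D')(u) = Add(8, Mul(-1, Mul(Add(u, u), Pow(Add(u, u), -1)))) = Add(8, Mul(-1, Mul(Mul(2, u), Pow(Mul(2, u), -1)))) = Add(8, Mul(-1, Mul(Mul(2, u), Mul(Rational(1, 2), Pow(u, -1))))) = Add(8, Mul(-1, 1)) = Add(8, -1) = 7)
Function('s')(a) = 7
Mul(Function('s')(Pow(Add(-382, -497), -1)), Pow(V, -1)) = Mul(7, Pow(-153838, -1)) = Mul(7, Rational(-1, 153838)) = Rational(-7, 153838)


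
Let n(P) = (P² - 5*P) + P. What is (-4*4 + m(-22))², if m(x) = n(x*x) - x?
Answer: 53975370276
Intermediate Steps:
n(P) = P² - 4*P
m(x) = -x + x²*(-4 + x²) (m(x) = (x*x)*(-4 + x*x) - x = x²*(-4 + x²) - x = -x + x²*(-4 + x²))
(-4*4 + m(-22))² = (-4*4 - 22*(-1 - 22*(-4 + (-22)²)))² = (-16 - 22*(-1 - 22*(-4 + 484)))² = (-16 - 22*(-1 - 22*480))² = (-16 - 22*(-1 - 10560))² = (-16 - 22*(-10561))² = (-16 + 232342)² = 232326² = 53975370276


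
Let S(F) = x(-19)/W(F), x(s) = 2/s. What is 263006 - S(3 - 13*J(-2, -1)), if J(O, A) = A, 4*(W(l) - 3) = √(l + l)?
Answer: 34979804/133 - 2*√2/133 ≈ 2.6301e+5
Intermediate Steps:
W(l) = 3 + √2*√l/4 (W(l) = 3 + √(l + l)/4 = 3 + √(2*l)/4 = 3 + (√2*√l)/4 = 3 + √2*√l/4)
S(F) = -2/(19*(3 + √2*√F/4)) (S(F) = (2/(-19))/(3 + √2*√F/4) = (2*(-1/19))/(3 + √2*√F/4) = -2/(19*(3 + √2*√F/4)))
263006 - S(3 - 13*J(-2, -1)) = 263006 - (-8)/(228 + 19*√2*√(3 - 13*(-1))) = 263006 - (-8)/(228 + 19*√2*√(3 + 13)) = 263006 - (-8)/(228 + 19*√2*√16) = 263006 - (-8)/(228 + 19*√2*4) = 263006 - (-8)/(228 + 76*√2) = 263006 + 8/(228 + 76*√2)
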